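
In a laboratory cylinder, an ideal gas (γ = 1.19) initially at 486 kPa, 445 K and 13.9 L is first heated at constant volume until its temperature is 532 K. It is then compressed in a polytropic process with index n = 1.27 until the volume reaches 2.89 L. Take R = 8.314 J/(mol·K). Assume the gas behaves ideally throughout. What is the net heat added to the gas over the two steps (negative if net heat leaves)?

13600 J

n = P₁V₁/(RT₁) = 486×13.9/(8.314×445) = 1.83 mol.
Step 1 — Isochoric: V stays 13.9 L; P/T = const ⇒ T₂ = 532 K, P₂ = 581 kPa.
W = 0 (no volume change).
ΔU = nCvΔT = 1.83×43.8×(532−445) = 6950 J.
Q = ΔU = 6950 J.
State after step 1: P = 581 kPa, V = 13.9 L, T = 532 K.
Step 2 — Polytropic n=1.27: T₂ = T₁(V₁/V₂)^(n−1) = 532×(4.81)^0.27 = 813 K; P₂ = P₁(V₁/V₂)^n = 4270 kPa.
W = (P₁V₁−P₂V₂)/(n−1) = (581×13.9−4270×2.89)/0.27 = -15800 J.
ΔU = nCvΔT = 1.83×43.8×(813−532) = 22500 J.
Q = ΔU + W = 6650 J.
Net over both steps: W = -15800 J, Q = 13600 J, ΔU = 29400 J.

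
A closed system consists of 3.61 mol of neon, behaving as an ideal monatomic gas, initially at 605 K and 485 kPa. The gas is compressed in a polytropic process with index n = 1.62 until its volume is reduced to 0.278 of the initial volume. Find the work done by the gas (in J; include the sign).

V₁ = nRT₁/P₁ = 3.61×8.314×605/485 = 37.4 L.
Polytropic n=1.62: T₂ = T₁(V₁/V₂)^(n−1) = 605×(3.60)^0.62 = 1340 K; P₂ = P₁(V₁/V₂)^n = 3860 kPa.
W = (P₁V₁−P₂V₂)/(n−1) = (485×37.4−3860×10.4)/0.62 = -35500 J.

-35500 J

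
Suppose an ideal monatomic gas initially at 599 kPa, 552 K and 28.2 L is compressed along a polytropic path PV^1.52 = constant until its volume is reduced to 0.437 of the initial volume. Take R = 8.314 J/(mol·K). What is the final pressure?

2110 kPa

Polytropic n=1.52: T₂ = T₁(V₁/V₂)^(n−1) = 552×(2.29)^0.52 = 849 K; P₂ = P₁(V₁/V₂)^n = 2110 kPa.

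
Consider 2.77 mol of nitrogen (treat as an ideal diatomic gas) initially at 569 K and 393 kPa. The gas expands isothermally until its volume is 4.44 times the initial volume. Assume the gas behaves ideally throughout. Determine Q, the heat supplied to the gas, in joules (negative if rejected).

19500 J

V₁ = nRT₁/P₁ = 2.77×8.314×569/393 = 33.3 L.
Isothermal: T stays 569 K; PV = const ⇒ V₂ = 148 L, P₂ = 88.5 kPa.
ΔU = 0 (ideal gas, T constant).
W = nRT ln(V₂/V₁) = 2.77×8.314×569×ln(4.44) = 19500 J.
Q = ΔU + W = 19500 J.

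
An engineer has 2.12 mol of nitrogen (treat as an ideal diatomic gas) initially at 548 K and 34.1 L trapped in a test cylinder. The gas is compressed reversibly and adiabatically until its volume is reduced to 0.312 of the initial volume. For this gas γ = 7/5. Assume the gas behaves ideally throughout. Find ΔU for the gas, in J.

14300 J

P₁ = nRT₁/V₁ = 2.12×8.314×548/34.1 = 283 kPa.
Adiabatic: TV^(γ−1) = const ⇒ T₂ = 548×(3.21)^0.400 = 873 K; PV^γ = const ⇒ P₂ = 1450 kPa.
For an ideal gas ΔU = nCvΔT with Cv = (5/2)R = 20.8 J/(mol·K).
ΔU = 2.12×20.8×(873−548) = 14300 J.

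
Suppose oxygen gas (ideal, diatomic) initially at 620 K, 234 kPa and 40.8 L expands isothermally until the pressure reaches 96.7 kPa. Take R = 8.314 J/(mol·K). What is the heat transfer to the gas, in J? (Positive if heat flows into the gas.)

8440 J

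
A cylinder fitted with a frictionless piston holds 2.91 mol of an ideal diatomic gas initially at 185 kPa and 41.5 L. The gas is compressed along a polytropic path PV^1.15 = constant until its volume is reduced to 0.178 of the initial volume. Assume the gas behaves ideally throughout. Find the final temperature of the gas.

411 K

T₁ = P₁V₁/(nR) = 185×41.5/(2.91×8.314) = 317 K.
Polytropic n=1.15: T₂ = T₁(V₁/V₂)^(n−1) = 317×(5.62)^0.15 = 411 K; P₂ = P₁(V₁/V₂)^n = 1350 kPa.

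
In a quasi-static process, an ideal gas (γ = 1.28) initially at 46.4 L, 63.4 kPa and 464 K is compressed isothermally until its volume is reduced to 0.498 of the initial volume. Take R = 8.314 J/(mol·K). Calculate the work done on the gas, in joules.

2050 J

n = P₁V₁/(RT₁) = 63.4×46.4/(8.314×464) = 0.763 mol.
Isothermal: T stays 464 K; PV = const ⇒ V₂ = 23.1 L, P₂ = 127 kPa.
W = nRT ln(V₂/V₁) = 0.763×8.314×464×ln(0.498) = -2050 J.
Work done on the gas = −W_by = 2050 J.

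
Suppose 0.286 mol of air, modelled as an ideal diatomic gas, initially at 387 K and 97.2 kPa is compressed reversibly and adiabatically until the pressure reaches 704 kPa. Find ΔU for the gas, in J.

V₁ = nRT₁/P₁ = 0.286×8.314×387/97.2 = 9.47 L.
Adiabatic: T₂/T₁ = (P₂/P₁)^((γ−1)/γ) ⇒ T₂ = 387×(7.24)^0.286 = 681 K; V₂ = 2.30 L.
For an ideal gas ΔU = nCvΔT with Cv = (5/2)R = 20.8 J/(mol·K).
ΔU = 0.286×20.8×(681−387) = 1750 J.

1750 J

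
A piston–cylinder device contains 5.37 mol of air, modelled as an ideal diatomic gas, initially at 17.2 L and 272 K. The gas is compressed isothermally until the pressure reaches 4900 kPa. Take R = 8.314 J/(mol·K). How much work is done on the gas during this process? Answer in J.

23500 J

P₁ = nRT₁/V₁ = 5.37×8.314×272/17.2 = 706 kPa.
Isothermal: T stays 272 K; PV = const ⇒ V₂ = 2.48 L, P₂ = 4900 kPa.
W = nRT ln(V₂/V₁) = 5.37×8.314×272×ln(0.144) = -23500 J.
Work done on the gas = −W_by = 23500 J.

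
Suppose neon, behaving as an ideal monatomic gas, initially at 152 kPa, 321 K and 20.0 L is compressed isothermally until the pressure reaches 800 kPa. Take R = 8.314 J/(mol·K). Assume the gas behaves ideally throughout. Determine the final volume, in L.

3.80 L

Isothermal: T stays 321 K; PV = const ⇒ V₂ = 3.80 L, P₂ = 800 kPa.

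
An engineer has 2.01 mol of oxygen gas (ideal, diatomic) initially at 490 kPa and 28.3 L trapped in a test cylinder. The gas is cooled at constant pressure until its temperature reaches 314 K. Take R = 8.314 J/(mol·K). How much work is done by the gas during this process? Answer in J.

-8620 J

T₁ = P₁V₁/(nR) = 490×28.3/(2.01×8.314) = 830 K.
Isobaric: P stays 490 kPa; V/T = const ⇒ T₂ = 314 K, V₂ = 10.7 L.
W = PΔV = 490×(10.7−28.3) kPa·L = -8620 J.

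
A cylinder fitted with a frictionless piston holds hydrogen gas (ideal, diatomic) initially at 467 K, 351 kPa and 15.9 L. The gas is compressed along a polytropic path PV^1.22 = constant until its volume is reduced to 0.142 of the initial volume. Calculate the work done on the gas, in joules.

n = P₁V₁/(RT₁) = 351×15.9/(8.314×467) = 1.44 mol.
Polytropic n=1.22: T₂ = T₁(V₁/V₂)^(n−1) = 467×(7.04)^0.22 = 717 K; P₂ = P₁(V₁/V₂)^n = 3800 kPa.
W = (P₁V₁−P₂V₂)/(n−1) = (351×15.9−3800×2.26)/0.22 = -13600 J.
Work done on the gas = −W_by = 13600 J.

13600 J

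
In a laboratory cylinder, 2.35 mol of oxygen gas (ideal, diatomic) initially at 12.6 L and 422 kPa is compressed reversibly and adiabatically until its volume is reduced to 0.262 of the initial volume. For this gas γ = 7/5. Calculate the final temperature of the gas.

T₁ = P₁V₁/(nR) = 422×12.6/(2.35×8.314) = 272 K.
Adiabatic: TV^(γ−1) = const ⇒ T₂ = 272×(3.82)^0.400 = 465 K; PV^γ = const ⇒ P₂ = 2750 kPa.

465 K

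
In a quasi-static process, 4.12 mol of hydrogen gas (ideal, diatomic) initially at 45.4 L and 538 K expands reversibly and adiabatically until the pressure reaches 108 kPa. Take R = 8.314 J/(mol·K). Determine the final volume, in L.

P₁ = nRT₁/V₁ = 4.12×8.314×538/45.4 = 406 kPa.
Adiabatic: T₂/T₁ = (P₂/P₁)^((γ−1)/γ) ⇒ T₂ = 538×(0.266)^0.286 = 369 K; V₂ = 117 L.

117 L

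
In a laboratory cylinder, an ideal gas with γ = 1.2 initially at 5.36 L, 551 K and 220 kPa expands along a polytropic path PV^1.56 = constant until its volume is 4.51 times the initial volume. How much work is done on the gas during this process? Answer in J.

n = P₁V₁/(RT₁) = 220×5.36/(8.314×551) = 0.257 mol.
Polytropic n=1.56: T₂ = T₁(V₁/V₂)^(n−1) = 551×(0.222)^0.56 = 237 K; P₂ = P₁(V₁/V₂)^n = 21.0 kPa.
W = (P₁V₁−P₂V₂)/(n−1) = (220×5.36−21.0×24.2)/0.56 = 1200 J.
Work done on the gas = −W_by = -1200 J.

-1200 J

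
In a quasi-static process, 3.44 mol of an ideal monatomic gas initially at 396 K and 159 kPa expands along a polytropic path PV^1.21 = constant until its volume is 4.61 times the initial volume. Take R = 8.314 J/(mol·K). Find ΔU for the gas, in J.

-4660 J

V₁ = nRT₁/P₁ = 3.44×8.314×396/159 = 71.2 L.
Polytropic n=1.21: T₂ = T₁(V₁/V₂)^(n−1) = 396×(0.217)^0.21 = 287 K; P₂ = P₁(V₁/V₂)^n = 25.0 kPa.
For an ideal gas ΔU = nCvΔT with Cv = (3/2)R = 12.5 J/(mol·K).
ΔU = 3.44×12.5×(287−396) = -4660 J.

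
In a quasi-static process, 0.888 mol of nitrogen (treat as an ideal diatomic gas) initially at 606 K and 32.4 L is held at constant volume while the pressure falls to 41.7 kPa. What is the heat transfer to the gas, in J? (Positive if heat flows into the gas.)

-7810 J

P₁ = nRT₁/V₁ = 0.888×8.314×606/32.4 = 138 kPa.
Isochoric: V stays 32.4 L; P/T = const ⇒ T₂ = 183 K, P₂ = 41.7 kPa.
W = 0 (no volume change).
ΔU = nCvΔT = 0.888×20.8×(183−606) = -7810 J.
Q = ΔU = -7810 J.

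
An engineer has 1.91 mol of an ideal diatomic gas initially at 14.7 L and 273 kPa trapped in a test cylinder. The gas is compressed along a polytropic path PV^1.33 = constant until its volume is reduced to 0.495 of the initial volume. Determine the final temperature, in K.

319 K

T₁ = P₁V₁/(nR) = 273×14.7/(1.91×8.314) = 253 K.
Polytropic n=1.33: T₂ = T₁(V₁/V₂)^(n−1) = 253×(2.02)^0.33 = 319 K; P₂ = P₁(V₁/V₂)^n = 696 kPa.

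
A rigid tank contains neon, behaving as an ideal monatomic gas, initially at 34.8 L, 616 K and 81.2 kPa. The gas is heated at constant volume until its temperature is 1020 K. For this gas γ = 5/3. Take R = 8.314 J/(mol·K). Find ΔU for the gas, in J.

n = P₁V₁/(RT₁) = 81.2×34.8/(8.314×616) = 0.552 mol.
Isochoric: V stays 34.8 L; P/T = const ⇒ T₂ = 1020 K, P₂ = 134 kPa.
For an ideal gas ΔU = nCvΔT with Cv = (3/2)R = 12.5 J/(mol·K).
ΔU = 0.552×12.5×(1020−616) = 2780 J.

2780 J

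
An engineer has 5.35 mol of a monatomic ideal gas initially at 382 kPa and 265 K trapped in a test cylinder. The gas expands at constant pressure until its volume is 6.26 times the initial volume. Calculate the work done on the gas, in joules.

V₁ = nRT₁/P₁ = 5.35×8.314×265/382 = 30.9 L.
Isobaric: P stays 382 kPa; V/T = const ⇒ T₂ = 1660 K, V₂ = 193 L.
W = PΔV = 382×(193−30.9) kPa·L = 62000 J.
Work done on the gas = −W_by = -62000 J.

-62000 J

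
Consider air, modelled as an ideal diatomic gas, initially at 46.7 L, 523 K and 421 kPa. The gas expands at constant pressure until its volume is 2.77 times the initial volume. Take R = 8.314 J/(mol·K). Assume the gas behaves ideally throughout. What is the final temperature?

Isobaric: P stays 421 kPa; V/T = const ⇒ T₂ = 1450 K, V₂ = 129 L.

1450 K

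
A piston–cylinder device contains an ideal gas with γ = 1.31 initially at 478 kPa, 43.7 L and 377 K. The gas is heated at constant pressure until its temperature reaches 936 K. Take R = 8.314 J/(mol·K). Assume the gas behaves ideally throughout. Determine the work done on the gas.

n = P₁V₁/(RT₁) = 478×43.7/(8.314×377) = 6.66 mol.
Isobaric: P stays 478 kPa; V/T = const ⇒ T₂ = 936 K, V₂ = 108 L.
W = PΔV = 478×(108−43.7) kPa·L = 31000 J.
Work done on the gas = −W_by = -31000 J.

-31000 J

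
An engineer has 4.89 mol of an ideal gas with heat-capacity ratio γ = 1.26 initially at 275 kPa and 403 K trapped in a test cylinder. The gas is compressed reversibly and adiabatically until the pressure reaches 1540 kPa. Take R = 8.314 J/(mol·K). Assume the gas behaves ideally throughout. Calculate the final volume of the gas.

V₁ = nRT₁/P₁ = 4.89×8.314×403/275 = 59.6 L.
Adiabatic: T₂/T₁ = (P₂/P₁)^((γ−1)/γ) ⇒ T₂ = 403×(5.60)^0.206 = 575 K; V₂ = 15.2 L.

15.2 L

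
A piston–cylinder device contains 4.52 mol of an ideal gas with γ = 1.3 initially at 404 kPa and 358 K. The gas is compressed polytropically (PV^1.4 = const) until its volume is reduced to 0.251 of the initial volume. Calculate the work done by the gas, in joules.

-24800 J

V₁ = nRT₁/P₁ = 4.52×8.314×358/404 = 33.3 L.
Polytropic n=1.4: T₂ = T₁(V₁/V₂)^(n−1) = 358×(3.98)^0.40 = 622 K; P₂ = P₁(V₁/V₂)^n = 2800 kPa.
W = (P₁V₁−P₂V₂)/(n−1) = (404×33.3−2800×8.36)/0.40 = -24800 J.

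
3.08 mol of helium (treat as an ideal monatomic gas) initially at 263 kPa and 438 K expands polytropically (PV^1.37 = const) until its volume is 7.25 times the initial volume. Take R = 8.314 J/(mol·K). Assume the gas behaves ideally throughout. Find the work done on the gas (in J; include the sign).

-15700 J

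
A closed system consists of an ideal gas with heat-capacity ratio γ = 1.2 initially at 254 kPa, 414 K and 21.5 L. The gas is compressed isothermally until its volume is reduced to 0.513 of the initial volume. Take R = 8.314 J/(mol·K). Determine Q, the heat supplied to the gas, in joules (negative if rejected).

-3650 J

n = P₁V₁/(RT₁) = 254×21.5/(8.314×414) = 1.59 mol.
Isothermal: T stays 414 K; PV = const ⇒ V₂ = 11.0 L, P₂ = 495 kPa.
ΔU = 0 (ideal gas, T constant).
W = nRT ln(V₂/V₁) = 1.59×8.314×414×ln(0.513) = -3650 J.
Q = ΔU + W = -3650 J.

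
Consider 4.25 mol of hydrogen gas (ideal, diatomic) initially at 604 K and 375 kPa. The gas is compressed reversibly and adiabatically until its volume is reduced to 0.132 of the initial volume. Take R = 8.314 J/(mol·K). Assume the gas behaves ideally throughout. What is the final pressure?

6390 kPa

V₁ = nRT₁/P₁ = 4.25×8.314×604/375 = 56.9 L.
Adiabatic: TV^(γ−1) = const ⇒ T₂ = 604×(7.58)^0.400 = 1360 K; PV^γ = const ⇒ P₂ = 6390 kPa.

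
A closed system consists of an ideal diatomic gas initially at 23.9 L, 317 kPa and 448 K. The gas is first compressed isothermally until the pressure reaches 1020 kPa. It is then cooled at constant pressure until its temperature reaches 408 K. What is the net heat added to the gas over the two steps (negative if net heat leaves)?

-11200 J

n = P₁V₁/(RT₁) = 317×23.9/(8.314×448) = 2.03 mol.
Step 1 — Isothermal: T stays 448 K; PV = const ⇒ V₂ = 7.43 L, P₂ = 1020 kPa.
ΔU = 0 (ideal gas, T constant).
W = nRT ln(V₂/V₁) = 2.03×8.314×448×ln(0.311) = -8850 J.
Q = ΔU + W = -8850 J.
State after step 1: P = 1020 kPa, V = 7.43 L, T = 448 K.
Step 2 — Isobaric: P stays 1020 kPa; V/T = const ⇒ T₂ = 408 K, V₂ = 6.76 L.
W = PΔV = 1020×(6.76−7.43) kPa·L = -676 J.
ΔU = nCvΔT = 2.03×20.8×(408−448) = -1690 J.
Q = ΔU + W = nCpΔT = -2370 J.
Net over both steps: W = -9530 J, Q = -11200 J, ΔU = -1690 J.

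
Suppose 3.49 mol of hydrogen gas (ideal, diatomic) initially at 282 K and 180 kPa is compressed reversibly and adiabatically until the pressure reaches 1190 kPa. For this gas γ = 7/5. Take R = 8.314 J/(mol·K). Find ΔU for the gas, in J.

14600 J

V₁ = nRT₁/P₁ = 3.49×8.314×282/180 = 45.5 L.
Adiabatic: T₂/T₁ = (P₂/P₁)^((γ−1)/γ) ⇒ T₂ = 282×(6.61)^0.286 = 484 K; V₂ = 11.8 L.
For an ideal gas ΔU = nCvΔT with Cv = (5/2)R = 20.8 J/(mol·K).
ΔU = 3.49×20.8×(484−282) = 14600 J.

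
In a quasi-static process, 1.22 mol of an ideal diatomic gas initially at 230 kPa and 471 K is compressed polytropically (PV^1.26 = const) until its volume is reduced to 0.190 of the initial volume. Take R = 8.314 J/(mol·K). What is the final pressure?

1860 kPa

V₁ = nRT₁/P₁ = 1.22×8.314×471/230 = 20.8 L.
Polytropic n=1.26: T₂ = T₁(V₁/V₂)^(n−1) = 471×(5.26)^0.26 = 725 K; P₂ = P₁(V₁/V₂)^n = 1860 kPa.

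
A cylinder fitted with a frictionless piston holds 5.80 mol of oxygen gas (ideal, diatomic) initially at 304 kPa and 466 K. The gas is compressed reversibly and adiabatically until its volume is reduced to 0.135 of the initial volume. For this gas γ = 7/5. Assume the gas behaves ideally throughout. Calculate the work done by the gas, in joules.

-69000 J

V₁ = nRT₁/P₁ = 5.80×8.314×466/304 = 73.9 L.
Adiabatic: TV^(γ−1) = const ⇒ T₂ = 466×(7.41)^0.400 = 1040 K; PV^γ = const ⇒ P₂ = 5020 kPa.
ΔU = nCvΔT = 5.80×20.8×(1040−466) = 69000 J.
Q = 0 for an adiabatic process, so W = −ΔU = -69000 J.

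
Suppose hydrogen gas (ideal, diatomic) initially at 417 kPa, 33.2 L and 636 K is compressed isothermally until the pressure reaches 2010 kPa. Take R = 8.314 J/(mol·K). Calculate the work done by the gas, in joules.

n = P₁V₁/(RT₁) = 417×33.2/(8.314×636) = 2.62 mol.
Isothermal: T stays 636 K; PV = const ⇒ V₂ = 6.89 L, P₂ = 2010 kPa.
W = nRT ln(V₂/V₁) = 2.62×8.314×636×ln(0.207) = -21800 J.

-21800 J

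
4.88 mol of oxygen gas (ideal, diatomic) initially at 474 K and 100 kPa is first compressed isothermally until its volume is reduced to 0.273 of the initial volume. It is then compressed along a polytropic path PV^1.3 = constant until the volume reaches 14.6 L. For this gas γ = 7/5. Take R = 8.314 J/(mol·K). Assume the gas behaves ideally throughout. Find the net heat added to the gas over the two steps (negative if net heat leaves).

-32500 J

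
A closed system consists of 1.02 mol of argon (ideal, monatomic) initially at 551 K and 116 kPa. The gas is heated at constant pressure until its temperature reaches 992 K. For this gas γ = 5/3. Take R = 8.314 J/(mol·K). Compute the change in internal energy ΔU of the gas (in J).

5610 J

V₁ = nRT₁/P₁ = 1.02×8.314×551/116 = 40.3 L.
Isobaric: P stays 116 kPa; V/T = const ⇒ T₂ = 992 K, V₂ = 72.5 L.
For an ideal gas ΔU = nCvΔT with Cv = (3/2)R = 12.5 J/(mol·K).
ΔU = 1.02×12.5×(992−551) = 5610 J.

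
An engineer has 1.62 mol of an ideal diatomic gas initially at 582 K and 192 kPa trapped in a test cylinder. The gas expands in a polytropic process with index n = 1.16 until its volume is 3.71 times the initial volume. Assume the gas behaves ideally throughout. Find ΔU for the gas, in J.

-3710 J

V₁ = nRT₁/P₁ = 1.62×8.314×582/192 = 40.8 L.
Polytropic n=1.16: T₂ = T₁(V₁/V₂)^(n−1) = 582×(0.270)^0.16 = 472 K; P₂ = P₁(V₁/V₂)^n = 42.0 kPa.
For an ideal gas ΔU = nCvΔT with Cv = (5/2)R = 20.8 J/(mol·K).
ΔU = 1.62×20.8×(472−582) = -3710 J.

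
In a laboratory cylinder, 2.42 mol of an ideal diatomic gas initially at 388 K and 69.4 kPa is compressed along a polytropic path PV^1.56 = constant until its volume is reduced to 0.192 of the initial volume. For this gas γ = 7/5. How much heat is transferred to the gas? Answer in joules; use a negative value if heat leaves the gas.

8470 J

V₁ = nRT₁/P₁ = 2.42×8.314×388/69.4 = 112 L.
Polytropic n=1.56: T₂ = T₁(V₁/V₂)^(n−1) = 388×(5.21)^0.56 = 978 K; P₂ = P₁(V₁/V₂)^n = 911 kPa.
W = (P₁V₁−P₂V₂)/(n−1) = (69.4×112−911×21.6)/0.56 = -21200 J.
ΔU = nCvΔT = 2.42×20.8×(978−388) = 29700 J.
Q = ΔU + W = 8470 J.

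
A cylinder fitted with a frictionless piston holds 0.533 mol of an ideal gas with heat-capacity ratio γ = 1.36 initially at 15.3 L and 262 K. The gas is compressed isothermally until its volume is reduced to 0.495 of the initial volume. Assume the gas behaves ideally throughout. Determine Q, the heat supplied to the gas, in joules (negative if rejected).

P₁ = nRT₁/V₁ = 0.533×8.314×262/15.3 = 75.9 kPa.
Isothermal: T stays 262 K; PV = const ⇒ V₂ = 7.57 L, P₂ = 153 kPa.
ΔU = 0 (ideal gas, T constant).
W = nRT ln(V₂/V₁) = 0.533×8.314×262×ln(0.495) = -816 J.
Q = ΔU + W = -816 J.

-816 J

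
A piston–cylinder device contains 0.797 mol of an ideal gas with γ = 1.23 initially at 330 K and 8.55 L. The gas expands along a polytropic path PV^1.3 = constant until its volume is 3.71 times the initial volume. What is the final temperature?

223 K

P₁ = nRT₁/V₁ = 0.797×8.314×330/8.55 = 256 kPa.
Polytropic n=1.3: T₂ = T₁(V₁/V₂)^(n−1) = 330×(0.270)^0.30 = 223 K; P₂ = P₁(V₁/V₂)^n = 46.5 kPa.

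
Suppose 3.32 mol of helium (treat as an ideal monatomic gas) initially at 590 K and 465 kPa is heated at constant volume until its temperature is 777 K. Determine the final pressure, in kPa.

612 kPa

V₁ = nRT₁/P₁ = 3.32×8.314×590/465 = 35.0 L.
Isochoric: V stays 35.0 L; P/T = const ⇒ T₂ = 777 K, P₂ = 612 kPa.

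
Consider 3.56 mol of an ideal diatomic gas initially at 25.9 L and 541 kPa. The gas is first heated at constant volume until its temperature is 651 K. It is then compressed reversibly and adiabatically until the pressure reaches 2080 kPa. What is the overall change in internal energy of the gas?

T₁ = P₁V₁/(nR) = 541×25.9/(3.56×8.314) = 473 K.
Step 1 — Isochoric: V stays 25.9 L; P/T = const ⇒ T₂ = 651 K, P₂ = 744 kPa.
W = 0 (no volume change).
ΔU = nCvΔT = 3.56×20.8×(651−473) = 13100 J.
Q = ΔU = 13100 J.
State after step 1: P = 744 kPa, V = 25.9 L, T = 651 K.
Step 2 — Adiabatic: T₂/T₁ = (P₂/P₁)^((γ−1)/γ) ⇒ T₂ = 651×(2.80)^0.286 = 873 K; V₂ = 12.4 L.
ΔU = nCvΔT = 3.56×20.8×(873−651) = 16400 J.
Q = 0 for an adiabatic process, so W = −ΔU = -16400 J.
Net over both steps: W = -16400 J, Q = 13100 J, ΔU = 29600 J.

29600 J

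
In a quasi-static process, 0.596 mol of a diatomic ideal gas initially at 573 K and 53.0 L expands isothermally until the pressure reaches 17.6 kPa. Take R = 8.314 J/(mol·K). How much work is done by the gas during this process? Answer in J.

P₁ = nRT₁/V₁ = 0.596×8.314×573/53.0 = 53.6 kPa.
Isothermal: T stays 573 K; PV = const ⇒ V₂ = 161 L, P₂ = 17.6 kPa.
W = nRT ln(V₂/V₁) = 0.596×8.314×573×ln(3.04) = 3160 J.

3160 J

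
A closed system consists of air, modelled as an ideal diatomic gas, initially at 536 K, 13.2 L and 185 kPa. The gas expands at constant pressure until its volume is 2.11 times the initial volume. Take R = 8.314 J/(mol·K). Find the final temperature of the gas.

Isobaric: P stays 185 kPa; V/T = const ⇒ T₂ = 1130 K, V₂ = 27.9 L.

1130 K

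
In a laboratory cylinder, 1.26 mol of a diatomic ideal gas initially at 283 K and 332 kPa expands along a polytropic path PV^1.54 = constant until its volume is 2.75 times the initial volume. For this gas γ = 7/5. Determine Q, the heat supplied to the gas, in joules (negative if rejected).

-809 J

V₁ = nRT₁/P₁ = 1.26×8.314×283/332 = 8.93 L.
Polytropic n=1.54: T₂ = T₁(V₁/V₂)^(n−1) = 283×(0.364)^0.54 = 164 K; P₂ = P₁(V₁/V₂)^n = 69.9 kPa.
W = (P₁V₁−P₂V₂)/(n−1) = (332×8.93−69.9×24.6)/0.54 = 2310 J.
ΔU = nCvΔT = 1.26×20.8×(164−283) = -3120 J.
Q = ΔU + W = -809 J.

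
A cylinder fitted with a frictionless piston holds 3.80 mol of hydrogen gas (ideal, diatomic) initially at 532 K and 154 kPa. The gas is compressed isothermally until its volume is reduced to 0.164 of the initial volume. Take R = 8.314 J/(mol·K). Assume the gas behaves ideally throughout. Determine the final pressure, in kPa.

V₁ = nRT₁/P₁ = 3.80×8.314×532/154 = 109 L.
Isothermal: T stays 532 K; PV = const ⇒ V₂ = 17.9 L, P₂ = 939 kPa.

939 kPa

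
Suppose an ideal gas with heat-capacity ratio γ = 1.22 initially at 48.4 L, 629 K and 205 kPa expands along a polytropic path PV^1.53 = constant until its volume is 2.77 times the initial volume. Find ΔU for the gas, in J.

n = P₁V₁/(RT₁) = 205×48.4/(8.314×629) = 1.90 mol.
Polytropic n=1.53: T₂ = T₁(V₁/V₂)^(n−1) = 629×(0.361)^0.53 = 367 K; P₂ = P₁(V₁/V₂)^n = 43.1 kPa.
For an ideal gas ΔU = nCvΔT with Cv = R/(γ−1) = 37.8 J/(mol·K).
ΔU = 1.90×37.8×(367−629) = -18800 J.

-18800 J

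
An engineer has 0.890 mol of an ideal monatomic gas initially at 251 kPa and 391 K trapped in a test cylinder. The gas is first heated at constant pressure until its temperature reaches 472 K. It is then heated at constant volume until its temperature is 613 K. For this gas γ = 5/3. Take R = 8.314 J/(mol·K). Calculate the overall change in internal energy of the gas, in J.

V₁ = nRT₁/P₁ = 0.890×8.314×391/251 = 11.5 L.
Step 1 — Isobaric: P stays 251 kPa; V/T = const ⇒ T₂ = 472 K, V₂ = 13.9 L.
W = PΔV = 251×(13.9−11.5) kPa·L = 599 J.
ΔU = nCvΔT = 0.890×12.5×(472−391) = 899 J.
Q = ΔU + W = nCpΔT = 1500 J.
State after step 1: P = 251 kPa, V = 13.9 L, T = 472 K.
Step 2 — Isochoric: V stays 13.9 L; P/T = const ⇒ T₂ = 613 K, P₂ = 326 kPa.
W = 0 (no volume change).
ΔU = nCvΔT = 0.890×12.5×(613−472) = 1560 J.
Q = ΔU = 1560 J.
Net over both steps: W = 599 J, Q = 3060 J, ΔU = 2460 J.

2460 J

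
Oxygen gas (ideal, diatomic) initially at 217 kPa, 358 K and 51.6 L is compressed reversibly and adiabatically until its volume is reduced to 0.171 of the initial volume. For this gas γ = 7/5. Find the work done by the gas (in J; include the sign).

n = P₁V₁/(RT₁) = 217×51.6/(8.314×358) = 3.76 mol.
Adiabatic: TV^(γ−1) = const ⇒ T₂ = 358×(5.85)^0.400 = 726 K; PV^γ = const ⇒ P₂ = 2570 kPa.
ΔU = nCvΔT = 3.76×20.8×(726−358) = 28700 J.
Q = 0 for an adiabatic process, so W = −ΔU = -28700 J.

-28700 J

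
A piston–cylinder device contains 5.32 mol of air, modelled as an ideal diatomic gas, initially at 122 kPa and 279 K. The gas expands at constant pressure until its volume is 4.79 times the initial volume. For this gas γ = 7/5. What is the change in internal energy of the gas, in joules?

117000 J

V₁ = nRT₁/P₁ = 5.32×8.314×279/122 = 101 L.
Isobaric: P stays 122 kPa; V/T = const ⇒ T₂ = 1340 K, V₂ = 485 L.
For an ideal gas ΔU = nCvΔT with Cv = (5/2)R = 20.8 J/(mol·K).
ΔU = 5.32×20.8×(1340−279) = 117000 J.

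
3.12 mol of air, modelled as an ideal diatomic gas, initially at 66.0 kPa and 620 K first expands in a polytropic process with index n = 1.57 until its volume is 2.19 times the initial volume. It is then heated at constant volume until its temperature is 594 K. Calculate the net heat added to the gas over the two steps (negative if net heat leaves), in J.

V₁ = nRT₁/P₁ = 3.12×8.314×620/66.0 = 244 L.
Step 1 — Polytropic n=1.57: T₂ = T₁(V₁/V₂)^(n−1) = 620×(0.457)^0.57 = 397 K; P₂ = P₁(V₁/V₂)^n = 19.3 kPa.
W = (P₁V₁−P₂V₂)/(n−1) = (66.0×244−19.3×534)/0.57 = 10200 J.
ΔU = nCvΔT = 3.12×20.8×(397−620) = -14500 J.
Q = ΔU + W = -4320 J.
State after step 1: P = 19.3 kPa, V = 534 L, T = 397 K.
Step 2 — Isochoric: V stays 534 L; P/T = const ⇒ T₂ = 594 K, P₂ = 28.9 kPa.
W = 0 (no volume change).
ΔU = nCvΔT = 3.12×20.8×(594−397) = 12800 J.
Q = ΔU = 12800 J.
Net over both steps: W = 10200 J, Q = 8480 J, ΔU = -1690 J.

8480 J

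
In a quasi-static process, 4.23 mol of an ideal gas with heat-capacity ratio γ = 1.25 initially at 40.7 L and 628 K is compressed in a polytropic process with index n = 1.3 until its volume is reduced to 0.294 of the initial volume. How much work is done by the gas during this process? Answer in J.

P₁ = nRT₁/V₁ = 4.23×8.314×628/40.7 = 543 kPa.
Polytropic n=1.3: T₂ = T₁(V₁/V₂)^(n−1) = 628×(3.40)^0.30 = 907 K; P₂ = P₁(V₁/V₂)^n = 2660 kPa.
W = (P₁V₁−P₂V₂)/(n−1) = (543×40.7−2660×12.0)/0.30 = -32700 J.

-32700 J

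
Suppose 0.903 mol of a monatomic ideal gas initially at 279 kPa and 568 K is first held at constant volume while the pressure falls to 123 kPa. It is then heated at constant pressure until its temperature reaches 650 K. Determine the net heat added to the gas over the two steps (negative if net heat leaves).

V₁ = nRT₁/P₁ = 0.903×8.314×568/279 = 15.3 L.
Step 1 — Isochoric: V stays 15.3 L; P/T = const ⇒ T₂ = 250 K, P₂ = 123 kPa.
W = 0 (no volume change).
ΔU = nCvΔT = 0.903×12.5×(250−568) = -3580 J.
Q = ΔU = -3580 J.
State after step 1: P = 123 kPa, V = 15.3 L, T = 250 K.
Step 2 — Isobaric: P stays 123 kPa; V/T = const ⇒ T₂ = 650 K, V₂ = 39.7 L.
W = PΔV = 123×(39.7−15.3) kPa·L = 3000 J.
ΔU = nCvΔT = 0.903×12.5×(650−250) = 4500 J.
Q = ΔU + W = nCpΔT = 7500 J.
Net over both steps: W = 3000 J, Q = 3920 J, ΔU = 923 J.

3920 J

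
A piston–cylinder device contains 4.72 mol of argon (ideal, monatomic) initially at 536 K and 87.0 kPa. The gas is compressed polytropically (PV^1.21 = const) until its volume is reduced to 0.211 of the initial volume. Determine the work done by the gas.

-38700 J

V₁ = nRT₁/P₁ = 4.72×8.314×536/87.0 = 242 L.
Polytropic n=1.21: T₂ = T₁(V₁/V₂)^(n−1) = 536×(4.74)^0.21 = 743 K; P₂ = P₁(V₁/V₂)^n = 572 kPa.
W = (P₁V₁−P₂V₂)/(n−1) = (87.0×242−572×51.0)/0.21 = -38700 J.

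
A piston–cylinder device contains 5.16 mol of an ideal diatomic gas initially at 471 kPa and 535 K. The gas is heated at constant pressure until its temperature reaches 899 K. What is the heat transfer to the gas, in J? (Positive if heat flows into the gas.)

54700 J

V₁ = nRT₁/P₁ = 5.16×8.314×535/471 = 48.7 L.
Isobaric: P stays 471 kPa; V/T = const ⇒ T₂ = 899 K, V₂ = 81.9 L.
W = PΔV = 471×(81.9−48.7) kPa·L = 15600 J.
ΔU = nCvΔT = 5.16×20.8×(899−535) = 39000 J.
Q = ΔU + W = nCpΔT = 54700 J.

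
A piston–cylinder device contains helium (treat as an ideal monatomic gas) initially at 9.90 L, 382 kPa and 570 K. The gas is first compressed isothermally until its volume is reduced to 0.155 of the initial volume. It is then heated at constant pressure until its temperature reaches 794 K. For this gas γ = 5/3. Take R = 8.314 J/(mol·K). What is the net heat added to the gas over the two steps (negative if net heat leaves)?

n = P₁V₁/(RT₁) = 382×9.90/(8.314×570) = 0.798 mol.
Step 1 — Isothermal: T stays 570 K; PV = const ⇒ V₂ = 1.53 L, P₂ = 2460 kPa.
ΔU = 0 (ideal gas, T constant).
W = nRT ln(V₂/V₁) = 0.798×8.314×570×ln(0.155) = -7050 J.
Q = ΔU + W = -7050 J.
State after step 1: P = 2460 kPa, V = 1.53 L, T = 570 K.
Step 2 — Isobaric: P stays 2460 kPa; V/T = const ⇒ T₂ = 794 K, V₂ = 2.14 L.
W = PΔV = 2460×(2.14−1.53) kPa·L = 1490 J.
ΔU = nCvΔT = 0.798×12.5×(794−570) = 2230 J.
Q = ΔU + W = nCpΔT = 3720 J.
Net over both steps: W = -5560 J, Q = -3340 J, ΔU = 2230 J.

-3340 J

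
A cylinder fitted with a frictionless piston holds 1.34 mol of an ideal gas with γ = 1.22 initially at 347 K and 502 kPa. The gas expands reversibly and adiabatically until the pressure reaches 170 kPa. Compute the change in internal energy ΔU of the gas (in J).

-3120 J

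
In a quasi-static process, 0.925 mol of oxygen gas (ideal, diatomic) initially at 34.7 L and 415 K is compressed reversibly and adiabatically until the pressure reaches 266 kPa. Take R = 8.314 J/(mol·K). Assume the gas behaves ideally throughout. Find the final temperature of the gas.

562 K

P₁ = nRT₁/V₁ = 0.925×8.314×415/34.7 = 92.0 kPa.
Adiabatic: T₂/T₁ = (P₂/P₁)^((γ−1)/γ) ⇒ T₂ = 415×(2.89)^0.286 = 562 K; V₂ = 16.3 L.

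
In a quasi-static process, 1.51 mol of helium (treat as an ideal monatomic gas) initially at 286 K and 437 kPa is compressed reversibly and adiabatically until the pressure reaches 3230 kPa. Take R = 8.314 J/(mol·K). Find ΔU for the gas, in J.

6600 J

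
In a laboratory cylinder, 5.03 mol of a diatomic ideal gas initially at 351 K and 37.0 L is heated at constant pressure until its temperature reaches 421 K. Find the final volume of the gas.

P₁ = nRT₁/V₁ = 5.03×8.314×351/37.0 = 397 kPa.
Isobaric: P stays 397 kPa; V/T = const ⇒ T₂ = 421 K, V₂ = 44.4 L.

44.4 L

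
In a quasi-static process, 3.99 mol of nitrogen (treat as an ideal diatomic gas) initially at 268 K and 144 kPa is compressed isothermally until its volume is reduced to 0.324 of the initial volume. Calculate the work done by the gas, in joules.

V₁ = nRT₁/P₁ = 3.99×8.314×268/144 = 61.7 L.
Isothermal: T stays 268 K; PV = const ⇒ V₂ = 20.0 L, P₂ = 444 kPa.
W = nRT ln(V₂/V₁) = 3.99×8.314×268×ln(0.324) = -10000 J.

-10000 J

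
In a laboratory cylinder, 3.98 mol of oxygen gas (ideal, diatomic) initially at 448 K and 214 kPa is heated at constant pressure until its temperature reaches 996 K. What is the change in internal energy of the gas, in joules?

45300 J

V₁ = nRT₁/P₁ = 3.98×8.314×448/214 = 69.3 L.
Isobaric: P stays 214 kPa; V/T = const ⇒ T₂ = 996 K, V₂ = 154 L.
For an ideal gas ΔU = nCvΔT with Cv = (5/2)R = 20.8 J/(mol·K).
ΔU = 3.98×20.8×(996−448) = 45300 J.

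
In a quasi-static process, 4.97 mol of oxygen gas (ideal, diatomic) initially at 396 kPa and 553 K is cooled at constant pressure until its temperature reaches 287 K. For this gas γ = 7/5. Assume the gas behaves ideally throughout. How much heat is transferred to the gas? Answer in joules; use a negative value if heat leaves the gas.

-38500 J

V₁ = nRT₁/P₁ = 4.97×8.314×553/396 = 57.7 L.
Isobaric: P stays 396 kPa; V/T = const ⇒ T₂ = 287 K, V₂ = 29.9 L.
W = PΔV = 396×(29.9−57.7) kPa·L = -11000 J.
ΔU = nCvΔT = 4.97×20.8×(287−553) = -27500 J.
Q = ΔU + W = nCpΔT = -38500 J.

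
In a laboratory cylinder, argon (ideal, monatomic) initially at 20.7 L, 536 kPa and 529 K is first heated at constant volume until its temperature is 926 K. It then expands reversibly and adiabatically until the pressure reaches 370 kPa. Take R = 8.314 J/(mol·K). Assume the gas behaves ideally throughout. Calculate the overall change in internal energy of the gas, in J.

n = P₁V₁/(RT₁) = 536×20.7/(8.314×529) = 2.52 mol.
Step 1 — Isochoric: V stays 20.7 L; P/T = const ⇒ T₂ = 926 K, P₂ = 938 kPa.
W = 0 (no volume change).
ΔU = nCvΔT = 2.52×12.5×(926−529) = 12500 J.
Q = ΔU = 12500 J.
State after step 1: P = 938 kPa, V = 20.7 L, T = 926 K.
Step 2 — Adiabatic: T₂/T₁ = (P₂/P₁)^((γ−1)/γ) ⇒ T₂ = 926×(0.394)^0.400 = 638 K; V₂ = 36.2 L.
ΔU = nCvΔT = 2.52×12.5×(638−926) = -9050 J.
Q = 0 for an adiabatic process, so W = −ΔU = 9050 J.
Net over both steps: W = 9050 J, Q = 12500 J, ΔU = 3440 J.

3440 J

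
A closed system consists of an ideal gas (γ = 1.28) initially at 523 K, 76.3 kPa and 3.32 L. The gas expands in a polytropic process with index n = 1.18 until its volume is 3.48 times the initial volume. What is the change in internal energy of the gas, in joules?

n = P₁V₁/(RT₁) = 76.3×3.32/(8.314×523) = 0.0583 mol.
Polytropic n=1.18: T₂ = T₁(V₁/V₂)^(n−1) = 523×(0.287)^0.18 = 418 K; P₂ = P₁(V₁/V₂)^n = 17.5 kPa.
For an ideal gas ΔU = nCvΔT with Cv = R/(γ−1) = 29.7 J/(mol·K).
ΔU = 0.0583×29.7×(418−523) = -182 J.

-182 J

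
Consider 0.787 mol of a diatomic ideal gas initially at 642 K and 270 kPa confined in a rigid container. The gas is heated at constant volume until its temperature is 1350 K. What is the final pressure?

V₁ = nRT₁/P₁ = 0.787×8.314×642/270 = 15.6 L.
Isochoric: V stays 15.6 L; P/T = const ⇒ T₂ = 1350 K, P₂ = 568 kPa.

568 kPa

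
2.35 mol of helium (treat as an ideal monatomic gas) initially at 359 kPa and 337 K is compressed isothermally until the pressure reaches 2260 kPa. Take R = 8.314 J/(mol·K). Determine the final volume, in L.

V₁ = nRT₁/P₁ = 2.35×8.314×337/359 = 18.3 L.
Isothermal: T stays 337 K; PV = const ⇒ V₂ = 2.91 L, P₂ = 2260 kPa.

2.91 L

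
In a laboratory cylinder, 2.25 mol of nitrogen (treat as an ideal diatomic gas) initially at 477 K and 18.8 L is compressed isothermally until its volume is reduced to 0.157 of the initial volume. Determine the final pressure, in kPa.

P₁ = nRT₁/V₁ = 2.25×8.314×477/18.8 = 475 kPa.
Isothermal: T stays 477 K; PV = const ⇒ V₂ = 2.95 L, P₂ = 3020 kPa.

3020 kPa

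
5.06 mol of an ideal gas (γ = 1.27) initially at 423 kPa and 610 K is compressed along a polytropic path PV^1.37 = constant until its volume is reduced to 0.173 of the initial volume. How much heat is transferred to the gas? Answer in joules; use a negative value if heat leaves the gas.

23500 J

V₁ = nRT₁/P₁ = 5.06×8.314×610/423 = 60.7 L.
Polytropic n=1.37: T₂ = T₁(V₁/V₂)^(n−1) = 610×(5.78)^0.37 = 1170 K; P₂ = P₁(V₁/V₂)^n = 4680 kPa.
W = (P₁V₁−P₂V₂)/(n−1) = (423×60.7−4680×10.5)/0.37 = -63400 J.
ΔU = nCvΔT = 5.06×30.8×(1170−610) = 86900 J.
Q = ΔU + W = 23500 J.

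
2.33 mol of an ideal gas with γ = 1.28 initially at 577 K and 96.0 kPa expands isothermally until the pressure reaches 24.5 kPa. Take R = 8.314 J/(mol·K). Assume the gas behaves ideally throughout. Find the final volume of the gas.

456 L

V₁ = nRT₁/P₁ = 2.33×8.314×577/96.0 = 116 L.
Isothermal: T stays 577 K; PV = const ⇒ V₂ = 456 L, P₂ = 24.5 kPa.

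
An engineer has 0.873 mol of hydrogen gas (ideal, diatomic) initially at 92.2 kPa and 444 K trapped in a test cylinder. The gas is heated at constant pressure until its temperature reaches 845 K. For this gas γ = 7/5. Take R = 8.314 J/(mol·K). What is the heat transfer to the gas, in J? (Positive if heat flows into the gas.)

10200 J

V₁ = nRT₁/P₁ = 0.873×8.314×444/92.2 = 35.0 L.
Isobaric: P stays 92.2 kPa; V/T = const ⇒ T₂ = 845 K, V₂ = 66.5 L.
W = PΔV = 92.2×(66.5−35.0) kPa·L = 2910 J.
ΔU = nCvΔT = 0.873×20.8×(845−444) = 7280 J.
Q = ΔU + W = nCpΔT = 10200 J.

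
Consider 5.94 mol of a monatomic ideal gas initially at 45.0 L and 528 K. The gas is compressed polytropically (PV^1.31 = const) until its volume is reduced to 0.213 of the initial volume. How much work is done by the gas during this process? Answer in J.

P₁ = nRT₁/V₁ = 5.94×8.314×528/45.0 = 579 kPa.
Polytropic n=1.31: T₂ = T₁(V₁/V₂)^(n−1) = 528×(4.69)^0.31 = 853 K; P₂ = P₁(V₁/V₂)^n = 4390 kPa.
W = (P₁V₁−P₂V₂)/(n−1) = (579×45.0−4390×9.58)/0.31 = -51700 J.

-51700 J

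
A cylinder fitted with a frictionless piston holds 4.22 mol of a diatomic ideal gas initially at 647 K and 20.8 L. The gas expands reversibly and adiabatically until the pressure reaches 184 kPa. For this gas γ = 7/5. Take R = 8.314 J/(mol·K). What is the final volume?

P₁ = nRT₁/V₁ = 4.22×8.314×647/20.8 = 1090 kPa.
Adiabatic: T₂/T₁ = (P₂/P₁)^((γ−1)/γ) ⇒ T₂ = 647×(0.169)^0.286 = 389 K; V₂ = 74.2 L.

74.2 L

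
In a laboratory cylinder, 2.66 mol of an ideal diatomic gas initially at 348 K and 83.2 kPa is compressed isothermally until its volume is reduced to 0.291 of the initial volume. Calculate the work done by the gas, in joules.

-9500 J

V₁ = nRT₁/P₁ = 2.66×8.314×348/83.2 = 92.5 L.
Isothermal: T stays 348 K; PV = const ⇒ V₂ = 26.9 L, P₂ = 286 kPa.
W = nRT ln(V₂/V₁) = 2.66×8.314×348×ln(0.291) = -9500 J.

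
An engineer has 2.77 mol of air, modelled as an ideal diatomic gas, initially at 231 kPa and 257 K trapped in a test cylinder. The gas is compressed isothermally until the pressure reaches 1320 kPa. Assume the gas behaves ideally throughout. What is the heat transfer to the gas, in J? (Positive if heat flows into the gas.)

V₁ = nRT₁/P₁ = 2.77×8.314×257/231 = 25.6 L.
Isothermal: T stays 257 K; PV = const ⇒ V₂ = 4.48 L, P₂ = 1320 kPa.
ΔU = 0 (ideal gas, T constant).
W = nRT ln(V₂/V₁) = 2.77×8.314×257×ln(0.175) = -10300 J.
Q = ΔU + W = -10300 J.

-10300 J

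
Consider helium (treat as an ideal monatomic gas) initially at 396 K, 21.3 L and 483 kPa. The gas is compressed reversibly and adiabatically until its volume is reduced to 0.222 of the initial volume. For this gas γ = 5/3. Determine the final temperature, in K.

Adiabatic: TV^(γ−1) = const ⇒ T₂ = 396×(4.50)^0.667 = 1080 K; PV^γ = const ⇒ P₂ = 5930 kPa.

1080 K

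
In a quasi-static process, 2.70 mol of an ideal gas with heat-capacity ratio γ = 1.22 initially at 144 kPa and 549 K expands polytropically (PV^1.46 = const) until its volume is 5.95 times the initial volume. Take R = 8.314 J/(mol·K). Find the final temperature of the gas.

242 K

V₁ = nRT₁/P₁ = 2.70×8.314×549/144 = 85.6 L.
Polytropic n=1.46: T₂ = T₁(V₁/V₂)^(n−1) = 549×(0.168)^0.46 = 242 K; P₂ = P₁(V₁/V₂)^n = 10.7 kPa.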